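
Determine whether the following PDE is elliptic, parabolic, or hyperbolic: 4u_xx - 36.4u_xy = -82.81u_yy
Rewriting in standard form: 4u_xx - 36.4u_xy + 82.81u_yy = 0. Coefficients: A = 4, B = -36.4, C = 82.81. B² - 4AC = 0, which is zero, so the equation is parabolic.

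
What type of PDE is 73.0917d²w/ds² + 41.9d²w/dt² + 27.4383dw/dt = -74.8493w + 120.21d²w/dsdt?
Rewriting in standard form: 73.0917d²w/ds² - 120.21d²w/dsdt + 41.9d²w/dt² + 27.4383dw/dt + 74.8493w = 0. With A = 73.0917, B = -120.21, C = 41.9, the discriminant is 2200.27518. This is a hyperbolic PDE.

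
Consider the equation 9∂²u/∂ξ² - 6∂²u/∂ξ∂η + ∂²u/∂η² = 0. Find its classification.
Parabolic. (A = 9, B = -6, C = 1 gives B² - 4AC = 0.)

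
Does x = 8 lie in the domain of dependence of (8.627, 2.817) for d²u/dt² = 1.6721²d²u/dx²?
Yes. The domain of dependence is [3.9166943, 13.3373057], and 8 ∈ [3.9166943, 13.3373057].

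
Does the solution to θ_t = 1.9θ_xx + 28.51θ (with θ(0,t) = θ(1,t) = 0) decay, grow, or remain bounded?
θ grows unboundedly. Reaction dominates diffusion (r=28.51 > κπ²/L²≈18.75); solution grows exponentially.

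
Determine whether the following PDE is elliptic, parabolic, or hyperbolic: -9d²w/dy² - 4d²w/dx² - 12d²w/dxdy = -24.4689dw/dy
Rewriting in standard form: -4d²w/dx² - 12d²w/dxdy - 9d²w/dy² + 24.4689dw/dy = 0. Coefficients: A = -4, B = -12, C = -9. B² - 4AC = 0, which is zero, so the equation is parabolic.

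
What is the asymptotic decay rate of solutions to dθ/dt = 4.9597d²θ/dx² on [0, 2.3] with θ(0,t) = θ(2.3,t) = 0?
Eigenvalues: λₙ = 4.9597n²π²/2.3².
First three modes:
  n=1: λ₁ = 4.9597π²/2.3² ≈ 9.253
  n=2: λ₂ = 19.8388π²/2.3² ≈ 37.013 (4× faster decay)
  n=3: λ₃ = 44.6373π²/2.3² ≈ 83.28 (9× faster decay)
As t → ∞, higher modes decay exponentially faster. The n=1 mode dominates: θ ~ c₁ sin(πx/2.3) e^{-λ₁t}.
Decay rate: λ₁ = 4.9597π²/2.3² ≈ 9.253.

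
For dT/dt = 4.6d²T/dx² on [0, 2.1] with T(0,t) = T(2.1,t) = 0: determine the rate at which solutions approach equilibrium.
Eigenvalues: λₙ = 4.6n²π²/2.1².
First three modes:
  n=1: λ₁ = 4.6π²/2.1² ≈ 10.295
  n=2: λ₂ = 18.4π²/2.1² ≈ 41.179 (4× faster decay)
  n=3: λ₃ = 41.4π²/2.1² ≈ 92.653 (9× faster decay)
As t → ∞, higher modes decay exponentially faster. The n=1 mode dominates: T ~ c₁ sin(πx/2.1) e^{-λ₁t}.
Decay rate: λ₁ = 4.6π²/2.1² ≈ 10.295.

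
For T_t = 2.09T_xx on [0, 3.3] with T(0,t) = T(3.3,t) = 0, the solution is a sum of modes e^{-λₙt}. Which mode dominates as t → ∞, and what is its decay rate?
Eigenvalues: λₙ = 2.09n²π²/3.3².
First three modes:
  n=1: λ₁ = 2.09π²/3.3² ≈ 1.894
  n=2: λ₂ = 8.36π²/3.3² ≈ 7.577 (4× faster decay)
  n=3: λ₃ = 18.81π²/3.3² ≈ 17.047 (9× faster decay)
As t → ∞, higher modes decay exponentially faster. The n=1 mode dominates: T ~ c₁ sin(πx/3.3) e^{-λ₁t}.
Decay rate: λ₁ = 2.09π²/3.3² ≈ 1.894.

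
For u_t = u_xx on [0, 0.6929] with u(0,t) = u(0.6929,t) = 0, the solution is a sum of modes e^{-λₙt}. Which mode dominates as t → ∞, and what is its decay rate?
Eigenvalues: λₙ = n²π²/0.6929².
First three modes:
  n=1: λ₁ = π²/0.6929² ≈ 20.557
  n=2: λ₂ = 4π²/0.6929² ≈ 82.228 (4× faster decay)
  n=3: λ₃ = 9π²/0.6929² ≈ 185.013 (9× faster decay)
As t → ∞, higher modes decay exponentially faster. The n=1 mode dominates: u ~ c₁ sin(πx/0.6929) e^{-λ₁t}.
Decay rate: λ₁ = π²/0.6929² ≈ 20.557.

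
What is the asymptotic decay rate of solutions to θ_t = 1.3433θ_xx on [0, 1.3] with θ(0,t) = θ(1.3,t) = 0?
Eigenvalues: λₙ = 1.3433n²π²/1.3².
First three modes:
  n=1: λ₁ = 1.3433π²/1.3² ≈ 7.845
  n=2: λ₂ = 5.3732π²/1.3² ≈ 31.38 (4× faster decay)
  n=3: λ₃ = 12.0897π²/1.3² ≈ 70.604 (9× faster decay)
As t → ∞, higher modes decay exponentially faster. The n=1 mode dominates: θ ~ c₁ sin(πx/1.3) e^{-λ₁t}.
Decay rate: λ₁ = 1.3433π²/1.3² ≈ 7.845.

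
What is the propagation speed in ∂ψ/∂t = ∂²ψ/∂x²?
Infinite. The heat equation is parabolic, not hyperbolic, so disturbances propagate instantly.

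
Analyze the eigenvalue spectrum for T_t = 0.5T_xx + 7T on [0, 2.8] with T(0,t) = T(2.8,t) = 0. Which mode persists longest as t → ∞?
Eigenvalues: λₙ = 0.5n²π²/2.8² - 7.
First three modes:
  n=1: λ₁ = 0.5π²/2.8² - 7 ≈ -6.371
  n=2: λ₂ = 2π²/2.8² - 7 ≈ -4.482
  n=3: λ₃ = 4.5π²/2.8² - 7 ≈ -1.335
Since 0.5π²/2.8² ≈ 0.629 < 7, λ₁ < 0.
The n=1 mode grows fastest (−λₙ is largest for n=1) → dominates.
Asymptotic: T ~ c₁ sin(πx/2.8) e^{6.371t} (exponential growth at rate −λ₁ ≈ 6.371).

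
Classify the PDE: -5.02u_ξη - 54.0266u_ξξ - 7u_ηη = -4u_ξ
Rewriting in standard form: -54.0266u_ξξ - 5.02u_ξη - 7u_ηη + 4u_ξ = 0. A = -54.0266, B = -5.02, C = -7. Discriminant B² - 4AC = -1487.5444. Since -1487.5444 < 0, elliptic.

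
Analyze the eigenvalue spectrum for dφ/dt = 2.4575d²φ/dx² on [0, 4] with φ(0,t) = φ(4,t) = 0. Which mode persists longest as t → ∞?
Eigenvalues: λₙ = 2.4575n²π²/4².
First three modes:
  n=1: λ₁ = 2.4575π²/4² ≈ 1.516
  n=2: λ₂ = 9.83π²/4² ≈ 6.064 (4× faster decay)
  n=3: λ₃ = 22.1175π²/4² ≈ 13.643 (9× faster decay)
As t → ∞, higher modes decay exponentially faster. The n=1 mode dominates: φ ~ c₁ sin(πx/4) e^{-λ₁t}.
Decay rate: λ₁ = 2.4575π²/4² ≈ 1.516.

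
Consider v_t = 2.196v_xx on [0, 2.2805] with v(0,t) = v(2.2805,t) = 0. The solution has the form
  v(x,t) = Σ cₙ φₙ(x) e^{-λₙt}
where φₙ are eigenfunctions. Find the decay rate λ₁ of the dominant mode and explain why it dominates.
Eigenvalues: λₙ = 2.196n²π²/2.2805².
First three modes:
  n=1: λ₁ = 2.196π²/2.2805² ≈ 4.167
  n=2: λ₂ = 8.784π²/2.2805² ≈ 16.67 (4× faster decay)
  n=3: λ₃ = 19.764π²/2.2805² ≈ 37.507 (9× faster decay)
As t → ∞, higher modes decay exponentially faster. The n=1 mode dominates: v ~ c₁ sin(πx/2.2805) e^{-λ₁t}.
Decay rate: λ₁ = 2.196π²/2.2805² ≈ 4.167.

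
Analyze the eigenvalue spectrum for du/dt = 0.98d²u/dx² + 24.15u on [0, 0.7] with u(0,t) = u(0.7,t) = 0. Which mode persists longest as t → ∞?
Eigenvalues: λₙ = 0.98n²π²/0.7² - 24.15.
First three modes:
  n=1: λ₁ = 0.98π²/0.7² - 24.15 ≈ -4.411
  n=2: λ₂ = 3.92π²/0.7² - 24.15 ≈ 54.807
  n=3: λ₃ = 8.82π²/0.7² - 24.15 ≈ 153.503
Since 0.98π²/0.7² ≈ 19.739 < 24.15, λ₁ < 0.
The n=1 mode grows fastest (−λₙ is largest for n=1) → dominates.
Asymptotic: u ~ c₁ sin(πx/0.7) e^{4.411t} (exponential growth at rate −λ₁ ≈ 4.411).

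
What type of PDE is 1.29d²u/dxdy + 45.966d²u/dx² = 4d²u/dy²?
Rewriting in standard form: 45.966d²u/dx² + 1.29d²u/dxdy - 4d²u/dy² = 0. With A = 45.966, B = 1.29, C = -4, the discriminant is 737.1201. This is a hyperbolic PDE.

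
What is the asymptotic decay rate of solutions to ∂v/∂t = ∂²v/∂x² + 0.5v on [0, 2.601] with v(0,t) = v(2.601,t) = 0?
Eigenvalues: λₙ = n²π²/2.601² - 0.5.
First three modes:
  n=1: λ₁ = π²/2.601² - 0.5 ≈ 0.959
  n=2: λ₂ = 4π²/2.601² - 0.5 ≈ 5.336
  n=3: λ₃ = 9π²/2.601² - 0.5 ≈ 12.63
Since π²/2.601² ≈ 1.459 > 0.5, all λₙ > 0.
The n=1 mode decays slowest → dominates as t → ∞.
Asymptotic: v ~ c₁ sin(πx/2.601) e^{-λ₁t} with decay rate λ₁ ≈ 0.959.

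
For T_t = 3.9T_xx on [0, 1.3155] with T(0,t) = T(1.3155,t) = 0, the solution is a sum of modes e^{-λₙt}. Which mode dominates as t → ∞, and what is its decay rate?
Eigenvalues: λₙ = 3.9n²π²/1.3155².
First three modes:
  n=1: λ₁ = 3.9π²/1.3155² ≈ 22.242
  n=2: λ₂ = 15.6π²/1.3155² ≈ 88.97 (4× faster decay)
  n=3: λ₃ = 35.1π²/1.3155² ≈ 200.182 (9× faster decay)
As t → ∞, higher modes decay exponentially faster. The n=1 mode dominates: T ~ c₁ sin(πx/1.3155) e^{-λ₁t}.
Decay rate: λ₁ = 3.9π²/1.3155² ≈ 22.242.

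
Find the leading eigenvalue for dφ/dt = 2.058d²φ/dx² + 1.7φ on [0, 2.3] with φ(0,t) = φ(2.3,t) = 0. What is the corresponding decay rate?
Eigenvalues: λₙ = 2.058n²π²/2.3² - 1.7.
First three modes:
  n=1: λ₁ = 2.058π²/2.3² - 1.7 ≈ 2.14
  n=2: λ₂ = 8.232π²/2.3² - 1.7 ≈ 13.659
  n=3: λ₃ = 18.522π²/2.3² - 1.7 ≈ 32.857
Since 2.058π²/2.3² ≈ 3.84 > 1.7, all λₙ > 0.
The n=1 mode decays slowest → dominates as t → ∞.
Asymptotic: φ ~ c₁ sin(πx/2.3) e^{-λ₁t} with decay rate λ₁ ≈ 2.14.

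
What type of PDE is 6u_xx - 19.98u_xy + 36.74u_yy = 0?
With A = 6, B = -19.98, C = 36.74, the discriminant is -482.5596. This is an elliptic PDE.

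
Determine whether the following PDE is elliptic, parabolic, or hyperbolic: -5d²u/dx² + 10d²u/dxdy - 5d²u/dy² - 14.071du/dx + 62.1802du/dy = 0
Coefficients: A = -5, B = 10, C = -5. B² - 4AC = 0, which is zero, so the equation is parabolic.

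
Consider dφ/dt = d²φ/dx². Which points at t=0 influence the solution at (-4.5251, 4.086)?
The entire real line. The heat equation has infinite propagation speed: any initial disturbance instantly affects all points (though exponentially small far away).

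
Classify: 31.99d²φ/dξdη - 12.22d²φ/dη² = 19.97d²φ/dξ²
Rewriting in standard form: -19.97d²φ/dξ² + 31.99d²φ/dξdη - 12.22d²φ/dη² = 0. Hyperbolic (discriminant = 47.2265).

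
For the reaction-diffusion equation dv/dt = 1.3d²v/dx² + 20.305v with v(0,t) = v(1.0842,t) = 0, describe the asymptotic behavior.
v grows unboundedly. Reaction dominates diffusion (r=20.305 > κπ²/L²≈10.92); solution grows exponentially.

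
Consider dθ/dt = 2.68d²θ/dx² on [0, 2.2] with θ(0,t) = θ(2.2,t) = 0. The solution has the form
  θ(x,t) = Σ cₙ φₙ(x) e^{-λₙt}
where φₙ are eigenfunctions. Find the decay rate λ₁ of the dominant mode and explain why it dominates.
Eigenvalues: λₙ = 2.68n²π²/2.2².
First three modes:
  n=1: λ₁ = 2.68π²/2.2² ≈ 5.465
  n=2: λ₂ = 10.72π²/2.2² ≈ 21.86 (4× faster decay)
  n=3: λ₃ = 24.12π²/2.2² ≈ 49.185 (9× faster decay)
As t → ∞, higher modes decay exponentially faster. The n=1 mode dominates: θ ~ c₁ sin(πx/2.2) e^{-λ₁t}.
Decay rate: λ₁ = 2.68π²/2.2² ≈ 5.465.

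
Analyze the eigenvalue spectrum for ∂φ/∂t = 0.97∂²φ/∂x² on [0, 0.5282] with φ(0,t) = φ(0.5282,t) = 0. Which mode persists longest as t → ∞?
Eigenvalues: λₙ = 0.97n²π²/0.5282².
First three modes:
  n=1: λ₁ = 0.97π²/0.5282² ≈ 34.314
  n=2: λ₂ = 3.88π²/0.5282² ≈ 137.257 (4× faster decay)
  n=3: λ₃ = 8.73π²/0.5282² ≈ 308.828 (9× faster decay)
As t → ∞, higher modes decay exponentially faster. The n=1 mode dominates: φ ~ c₁ sin(πx/0.5282) e^{-λ₁t}.
Decay rate: λ₁ = 0.97π²/0.5282² ≈ 34.314.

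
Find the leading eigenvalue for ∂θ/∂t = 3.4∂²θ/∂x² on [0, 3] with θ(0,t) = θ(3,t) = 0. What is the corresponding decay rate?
Eigenvalues: λₙ = 3.4n²π²/3².
First three modes:
  n=1: λ₁ = 3.4π²/3² ≈ 3.729
  n=2: λ₂ = 13.6π²/3² ≈ 14.914 (4× faster decay)
  n=3: λ₃ = 30.6π²/3² ≈ 33.557 (9× faster decay)
As t → ∞, higher modes decay exponentially faster. The n=1 mode dominates: θ ~ c₁ sin(πx/3) e^{-λ₁t}.
Decay rate: λ₁ = 3.4π²/3² ≈ 3.729.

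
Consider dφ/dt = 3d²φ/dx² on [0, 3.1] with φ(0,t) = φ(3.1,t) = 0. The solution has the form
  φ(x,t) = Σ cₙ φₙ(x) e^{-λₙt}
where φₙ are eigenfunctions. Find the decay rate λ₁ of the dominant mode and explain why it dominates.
Eigenvalues: λₙ = 3n²π²/3.1².
First three modes:
  n=1: λ₁ = 3π²/3.1² ≈ 3.081
  n=2: λ₂ = 12π²/3.1² ≈ 12.324 (4× faster decay)
  n=3: λ₃ = 27π²/3.1² ≈ 27.729 (9× faster decay)
As t → ∞, higher modes decay exponentially faster. The n=1 mode dominates: φ ~ c₁ sin(πx/3.1) e^{-λ₁t}.
Decay rate: λ₁ = 3π²/3.1² ≈ 3.081.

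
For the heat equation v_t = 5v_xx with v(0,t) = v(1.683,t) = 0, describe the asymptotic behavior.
v → 0. Heat diffuses out through both boundaries.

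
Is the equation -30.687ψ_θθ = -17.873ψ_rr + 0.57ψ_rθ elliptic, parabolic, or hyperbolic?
Rewriting in standard form: 17.873ψ_rr - 0.57ψ_rθ - 30.687ψ_θθ = 0. Computing B² - 4AC with A = 17.873, B = -0.57, C = -30.687: discriminant = 2194.199904 (positive). Answer: hyperbolic.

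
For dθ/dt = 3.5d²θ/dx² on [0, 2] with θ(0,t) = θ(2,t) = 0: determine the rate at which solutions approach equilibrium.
Eigenvalues: λₙ = 3.5n²π²/2².
First three modes:
  n=1: λ₁ = 3.5π²/2² ≈ 8.636
  n=2: λ₂ = 14π²/2² ≈ 34.544 (4× faster decay)
  n=3: λ₃ = 31.5π²/2² ≈ 77.723 (9× faster decay)
As t → ∞, higher modes decay exponentially faster. The n=1 mode dominates: θ ~ c₁ sin(πx/2) e^{-λ₁t}.
Decay rate: λ₁ = 3.5π²/2² ≈ 8.636.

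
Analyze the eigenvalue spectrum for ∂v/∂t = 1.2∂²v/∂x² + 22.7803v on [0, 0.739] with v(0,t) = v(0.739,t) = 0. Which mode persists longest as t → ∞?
Eigenvalues: λₙ = 1.2n²π²/0.739² - 22.7803.
First three modes:
  n=1: λ₁ = 1.2π²/0.739² - 22.7803 ≈ -1.094
  n=2: λ₂ = 4.8π²/0.739² - 22.7803 ≈ 63.966
  n=3: λ₃ = 10.8π²/0.739² - 22.7803 ≈ 172.399
Since 1.2π²/0.739² ≈ 21.687 < 22.7803, λ₁ < 0.
The n=1 mode grows fastest (−λₙ is largest for n=1) → dominates.
Asymptotic: v ~ c₁ sin(πx/0.739) e^{1.094t} (exponential growth at rate −λ₁ ≈ 1.094).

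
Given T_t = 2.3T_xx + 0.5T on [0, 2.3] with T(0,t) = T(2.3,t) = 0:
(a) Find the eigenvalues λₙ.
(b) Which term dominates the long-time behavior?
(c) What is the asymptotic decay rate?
Eigenvalues: λₙ = 2.3n²π²/2.3² - 0.5.
First three modes:
  n=1: λ₁ = 2.3π²/2.3² - 0.5 ≈ 3.791
  n=2: λ₂ = 9.2π²/2.3² - 0.5 ≈ 16.665
  n=3: λ₃ = 20.7π²/2.3² - 0.5 ≈ 38.12
Since 2.3π²/2.3² ≈ 4.291 > 0.5, all λₙ > 0.
The n=1 mode decays slowest → dominates as t → ∞.
Asymptotic: T ~ c₁ sin(πx/2.3) e^{-λ₁t} with decay rate λ₁ ≈ 3.791.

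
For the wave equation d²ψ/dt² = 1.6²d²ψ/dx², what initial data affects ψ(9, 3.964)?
Domain of dependence: [2.6576, 15.3424]. Signals travel at speed 1.6, so data within |x - 9| ≤ 1.6·3.964 = 6.3424 can reach the point.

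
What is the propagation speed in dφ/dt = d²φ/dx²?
Infinite. The heat equation is parabolic, not hyperbolic, so disturbances propagate instantly.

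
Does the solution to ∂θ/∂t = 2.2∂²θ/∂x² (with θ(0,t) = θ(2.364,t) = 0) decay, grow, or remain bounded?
θ → 0. Heat diffuses out through both boundaries.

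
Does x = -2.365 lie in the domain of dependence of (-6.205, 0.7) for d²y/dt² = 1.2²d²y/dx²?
No. The domain of dependence is [-7.045, -5.365], and -2.365 is outside this interval.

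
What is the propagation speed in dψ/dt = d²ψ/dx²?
Infinite. The heat equation is parabolic, not hyperbolic, so disturbances propagate instantly.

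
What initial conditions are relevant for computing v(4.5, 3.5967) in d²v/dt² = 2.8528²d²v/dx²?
Domain of dependence: [-5.76066576, 14.76066576]. Signals travel at speed 2.8528, so data within |x - 4.5| ≤ 2.8528·3.5967 = 10.26066576 can reach the point.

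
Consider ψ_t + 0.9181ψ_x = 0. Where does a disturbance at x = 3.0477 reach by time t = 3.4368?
At x = 6.20302608. The characteristic carries data from (3.0477, 0) to (6.20302608, 3.4368).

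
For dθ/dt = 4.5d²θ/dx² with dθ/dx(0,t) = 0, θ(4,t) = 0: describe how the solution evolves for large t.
θ → 0. Heat escapes through the Dirichlet boundary.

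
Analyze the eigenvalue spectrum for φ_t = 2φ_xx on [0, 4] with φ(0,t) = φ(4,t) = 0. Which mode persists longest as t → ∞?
Eigenvalues: λₙ = 2n²π²/4².
First three modes:
  n=1: λ₁ = 2π²/4² ≈ 1.234
  n=2: λ₂ = 8π²/4² ≈ 4.935 (4× faster decay)
  n=3: λ₃ = 18π²/4² ≈ 11.103 (9× faster decay)
As t → ∞, higher modes decay exponentially faster. The n=1 mode dominates: φ ~ c₁ sin(πx/4) e^{-λ₁t}.
Decay rate: λ₁ = 2π²/4² ≈ 1.234.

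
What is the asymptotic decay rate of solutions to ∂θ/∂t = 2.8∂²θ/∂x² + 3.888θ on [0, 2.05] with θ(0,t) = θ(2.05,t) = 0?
Eigenvalues: λₙ = 2.8n²π²/2.05² - 3.888.
First three modes:
  n=1: λ₁ = 2.8π²/2.05² - 3.888 ≈ 2.688
  n=2: λ₂ = 11.2π²/2.05² - 3.888 ≈ 22.415
  n=3: λ₃ = 25.2π²/2.05² - 3.888 ≈ 55.294
Since 2.8π²/2.05² ≈ 6.576 > 3.888, all λₙ > 0.
The n=1 mode decays slowest → dominates as t → ∞.
Asymptotic: θ ~ c₁ sin(πx/2.05) e^{-λ₁t} with decay rate λ₁ ≈ 2.688.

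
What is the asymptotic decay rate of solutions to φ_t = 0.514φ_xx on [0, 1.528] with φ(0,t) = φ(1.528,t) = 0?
Eigenvalues: λₙ = 0.514n²π²/1.528².
First three modes:
  n=1: λ₁ = 0.514π²/1.528² ≈ 2.173
  n=2: λ₂ = 2.056π²/1.528² ≈ 8.691 (4× faster decay)
  n=3: λ₃ = 4.626π²/1.528² ≈ 19.555 (9× faster decay)
As t → ∞, higher modes decay exponentially faster. The n=1 mode dominates: φ ~ c₁ sin(πx/1.528) e^{-λ₁t}.
Decay rate: λ₁ = 0.514π²/1.528² ≈ 2.173.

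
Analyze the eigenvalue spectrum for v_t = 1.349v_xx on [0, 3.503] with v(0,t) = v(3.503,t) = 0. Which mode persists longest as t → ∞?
Eigenvalues: λₙ = 1.349n²π²/3.503².
First three modes:
  n=1: λ₁ = 1.349π²/3.503² ≈ 1.085
  n=2: λ₂ = 5.396π²/3.503² ≈ 4.34 (4× faster decay)
  n=3: λ₃ = 12.141π²/3.503² ≈ 9.765 (9× faster decay)
As t → ∞, higher modes decay exponentially faster. The n=1 mode dominates: v ~ c₁ sin(πx/3.503) e^{-λ₁t}.
Decay rate: λ₁ = 1.349π²/3.503² ≈ 1.085.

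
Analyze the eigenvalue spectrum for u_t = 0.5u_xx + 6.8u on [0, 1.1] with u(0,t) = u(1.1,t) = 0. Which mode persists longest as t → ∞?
Eigenvalues: λₙ = 0.5n²π²/1.1² - 6.8.
First three modes:
  n=1: λ₁ = 0.5π²/1.1² - 6.8 ≈ -2.722
  n=2: λ₂ = 2π²/1.1² - 6.8 ≈ 9.513
  n=3: λ₃ = 4.5π²/1.1² - 6.8 ≈ 29.905
Since 0.5π²/1.1² ≈ 4.078 < 6.8, λ₁ < 0.
The n=1 mode grows fastest (−λₙ is largest for n=1) → dominates.
Asymptotic: u ~ c₁ sin(πx/1.1) e^{2.722t} (exponential growth at rate −λ₁ ≈ 2.722).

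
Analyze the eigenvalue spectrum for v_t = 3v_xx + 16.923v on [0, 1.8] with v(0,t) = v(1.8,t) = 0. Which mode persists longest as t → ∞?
Eigenvalues: λₙ = 3n²π²/1.8² - 16.923.
First three modes:
  n=1: λ₁ = 3π²/1.8² - 16.923 ≈ -7.784
  n=2: λ₂ = 12π²/1.8² - 16.923 ≈ 19.631
  n=3: λ₃ = 27π²/1.8² - 16.923 ≈ 65.324
Since 3π²/1.8² ≈ 9.139 < 16.923, λ₁ < 0.
The n=1 mode grows fastest (−λₙ is largest for n=1) → dominates.
Asymptotic: v ~ c₁ sin(πx/1.8) e^{7.784t} (exponential growth at rate −λ₁ ≈ 7.784).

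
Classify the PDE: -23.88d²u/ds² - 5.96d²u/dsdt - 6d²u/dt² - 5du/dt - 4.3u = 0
A = -23.88, B = -5.96, C = -6. Discriminant B² - 4AC = -537.5984. Since -537.5984 < 0, elliptic.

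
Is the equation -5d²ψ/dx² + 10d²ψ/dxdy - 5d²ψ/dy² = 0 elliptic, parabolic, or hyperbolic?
Computing B² - 4AC with A = -5, B = 10, C = -5: discriminant = 0 (zero). Answer: parabolic.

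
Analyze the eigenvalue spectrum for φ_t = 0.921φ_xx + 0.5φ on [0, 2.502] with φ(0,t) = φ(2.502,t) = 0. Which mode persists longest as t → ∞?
Eigenvalues: λₙ = 0.921n²π²/2.502² - 0.5.
First three modes:
  n=1: λ₁ = 0.921π²/2.502² - 0.5 ≈ 0.952
  n=2: λ₂ = 3.684π²/2.502² - 0.5 ≈ 5.308
  n=3: λ₃ = 8.289π²/2.502² - 0.5 ≈ 12.569
Since 0.921π²/2.502² ≈ 1.452 > 0.5, all λₙ > 0.
The n=1 mode decays slowest → dominates as t → ∞.
Asymptotic: φ ~ c₁ sin(πx/2.502) e^{-λ₁t} with decay rate λ₁ ≈ 0.952.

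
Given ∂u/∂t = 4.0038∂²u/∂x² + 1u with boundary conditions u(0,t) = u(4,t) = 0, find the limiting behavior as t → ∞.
u → 0. Diffusion dominates reaction (r=1 < κπ²/L²≈2.47); solution decays.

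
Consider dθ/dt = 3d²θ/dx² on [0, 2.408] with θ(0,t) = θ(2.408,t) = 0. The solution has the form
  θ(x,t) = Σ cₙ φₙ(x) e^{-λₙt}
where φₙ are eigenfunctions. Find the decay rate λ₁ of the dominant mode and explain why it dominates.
Eigenvalues: λₙ = 3n²π²/2.408².
First three modes:
  n=1: λ₁ = 3π²/2.408² ≈ 5.106
  n=2: λ₂ = 12π²/2.408² ≈ 20.425 (4× faster decay)
  n=3: λ₃ = 27π²/2.408² ≈ 45.957 (9× faster decay)
As t → ∞, higher modes decay exponentially faster. The n=1 mode dominates: θ ~ c₁ sin(πx/2.408) e^{-λ₁t}.
Decay rate: λ₁ = 3π²/2.408² ≈ 5.106.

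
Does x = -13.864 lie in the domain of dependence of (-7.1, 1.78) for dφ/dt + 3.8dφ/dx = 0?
Yes. The characteristic through (-7.1, 1.78) passes through x = -13.864.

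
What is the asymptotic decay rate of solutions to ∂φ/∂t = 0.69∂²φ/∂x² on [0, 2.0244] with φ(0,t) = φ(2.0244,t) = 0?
Eigenvalues: λₙ = 0.69n²π²/2.0244².
First three modes:
  n=1: λ₁ = 0.69π²/2.0244² ≈ 1.662
  n=2: λ₂ = 2.76π²/2.0244² ≈ 6.647 (4× faster decay)
  n=3: λ₃ = 6.21π²/2.0244² ≈ 14.955 (9× faster decay)
As t → ∞, higher modes decay exponentially faster. The n=1 mode dominates: φ ~ c₁ sin(πx/2.0244) e^{-λ₁t}.
Decay rate: λ₁ = 0.69π²/2.0244² ≈ 1.662.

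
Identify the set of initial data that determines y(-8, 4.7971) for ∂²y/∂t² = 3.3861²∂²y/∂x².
Domain of dependence: [-24.24346031, 8.24346031]. Signals travel at speed 3.3861, so data within |x - -8| ≤ 3.3861·4.7971 = 16.24346031 can reach the point.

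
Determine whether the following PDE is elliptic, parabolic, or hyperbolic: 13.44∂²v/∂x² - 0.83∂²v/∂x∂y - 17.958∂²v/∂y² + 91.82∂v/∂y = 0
Coefficients: A = 13.44, B = -0.83, C = -17.958. B² - 4AC = 966.11098, which is positive, so the equation is hyperbolic.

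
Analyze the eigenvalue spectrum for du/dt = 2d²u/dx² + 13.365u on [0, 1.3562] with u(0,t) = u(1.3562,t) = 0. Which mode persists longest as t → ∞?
Eigenvalues: λₙ = 2n²π²/1.3562² - 13.365.
First three modes:
  n=1: λ₁ = 2π²/1.3562² - 13.365 ≈ -2.633
  n=2: λ₂ = 8π²/1.3562² - 13.365 ≈ 29.563
  n=3: λ₃ = 18π²/1.3562² - 13.365 ≈ 83.223
Since 2π²/1.3562² ≈ 10.732 < 13.365, λ₁ < 0.
The n=1 mode grows fastest (−λₙ is largest for n=1) → dominates.
Asymptotic: u ~ c₁ sin(πx/1.3562) e^{2.633t} (exponential growth at rate −λ₁ ≈ 2.633).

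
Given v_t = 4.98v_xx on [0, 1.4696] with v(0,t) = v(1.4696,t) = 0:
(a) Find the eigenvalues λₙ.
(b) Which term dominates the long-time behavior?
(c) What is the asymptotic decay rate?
Eigenvalues: λₙ = 4.98n²π²/1.4696².
First three modes:
  n=1: λ₁ = 4.98π²/1.4696² ≈ 22.758
  n=2: λ₂ = 19.92π²/1.4696² ≈ 91.031 (4× faster decay)
  n=3: λ₃ = 44.82π²/1.4696² ≈ 204.82 (9× faster decay)
As t → ∞, higher modes decay exponentially faster. The n=1 mode dominates: v ~ c₁ sin(πx/1.4696) e^{-λ₁t}.
Decay rate: λ₁ = 4.98π²/1.4696² ≈ 22.758.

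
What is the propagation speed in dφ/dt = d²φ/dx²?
Infinite. The heat equation is parabolic, not hyperbolic, so disturbances propagate instantly.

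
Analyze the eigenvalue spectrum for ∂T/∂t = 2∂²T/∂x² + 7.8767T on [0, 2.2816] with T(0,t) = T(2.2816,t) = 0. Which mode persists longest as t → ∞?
Eigenvalues: λₙ = 2n²π²/2.2816² - 7.8767.
First three modes:
  n=1: λ₁ = 2π²/2.2816² - 7.8767 ≈ -4.085
  n=2: λ₂ = 8π²/2.2816² - 7.8767 ≈ 7.291
  n=3: λ₃ = 18π²/2.2816² - 7.8767 ≈ 26.25
Since 2π²/2.2816² ≈ 3.792 < 7.8767, λ₁ < 0.
The n=1 mode grows fastest (−λₙ is largest for n=1) → dominates.
Asymptotic: T ~ c₁ sin(πx/2.2816) e^{4.085t} (exponential growth at rate −λ₁ ≈ 4.085).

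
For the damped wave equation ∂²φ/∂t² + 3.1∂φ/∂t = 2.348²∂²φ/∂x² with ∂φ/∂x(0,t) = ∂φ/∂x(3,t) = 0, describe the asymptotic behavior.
φ → constant (steady state). Damping (γ=3.1) dissipates the nonconstant modes; with Neumann BCs the spatial average obeys M''+γM'=0 and tends to a finite limit.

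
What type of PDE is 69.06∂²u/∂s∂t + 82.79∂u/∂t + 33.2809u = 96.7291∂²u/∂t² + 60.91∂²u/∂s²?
Rewriting in standard form: -60.91∂²u/∂s² + 69.06∂²u/∂s∂t - 96.7291∂²u/∂t² + 82.79∂u/∂t + 33.2809u = 0. With A = -60.91, B = 69.06, C = -96.7291, the discriminant is -18797.794324. This is an elliptic PDE.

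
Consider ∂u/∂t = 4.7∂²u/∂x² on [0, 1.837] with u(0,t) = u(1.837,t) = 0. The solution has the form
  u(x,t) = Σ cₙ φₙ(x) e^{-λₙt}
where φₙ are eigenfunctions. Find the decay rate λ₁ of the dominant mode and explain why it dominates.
Eigenvalues: λₙ = 4.7n²π²/1.837².
First three modes:
  n=1: λ₁ = 4.7π²/1.837² ≈ 13.746
  n=2: λ₂ = 18.8π²/1.837² ≈ 54.984 (4× faster decay)
  n=3: λ₃ = 42.3π²/1.837² ≈ 123.715 (9× faster decay)
As t → ∞, higher modes decay exponentially faster. The n=1 mode dominates: u ~ c₁ sin(πx/1.837) e^{-λ₁t}.
Decay rate: λ₁ = 4.7π²/1.837² ≈ 13.746.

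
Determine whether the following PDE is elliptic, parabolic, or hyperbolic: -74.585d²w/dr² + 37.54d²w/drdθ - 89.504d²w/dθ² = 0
Coefficients: A = -74.585, B = 37.54, C = -89.504. B² - 4AC = -25293.37176, which is negative, so the equation is elliptic.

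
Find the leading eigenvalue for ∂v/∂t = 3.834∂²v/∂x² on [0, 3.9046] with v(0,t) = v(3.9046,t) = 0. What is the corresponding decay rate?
Eigenvalues: λₙ = 3.834n²π²/3.9046².
First three modes:
  n=1: λ₁ = 3.834π²/3.9046² ≈ 2.482
  n=2: λ₂ = 15.336π²/3.9046² ≈ 9.928 (4× faster decay)
  n=3: λ₃ = 34.506π²/3.9046² ≈ 22.338 (9× faster decay)
As t → ∞, higher modes decay exponentially faster. The n=1 mode dominates: v ~ c₁ sin(πx/3.9046) e^{-λ₁t}.
Decay rate: λ₁ = 3.834π²/3.9046² ≈ 2.482.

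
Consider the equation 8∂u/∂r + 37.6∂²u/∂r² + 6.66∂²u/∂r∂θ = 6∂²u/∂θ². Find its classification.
Rewriting in standard form: 37.6∂²u/∂r² + 6.66∂²u/∂r∂θ - 6∂²u/∂θ² + 8∂u/∂r = 0. Hyperbolic. (A = 37.6, B = 6.66, C = -6 gives B² - 4AC = 946.7556.)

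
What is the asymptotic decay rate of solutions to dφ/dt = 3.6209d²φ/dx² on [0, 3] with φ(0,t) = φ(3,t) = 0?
Eigenvalues: λₙ = 3.6209n²π²/3².
First three modes:
  n=1: λ₁ = 3.6209π²/3² ≈ 3.971
  n=2: λ₂ = 14.4836π²/3² ≈ 15.883 (4× faster decay)
  n=3: λ₃ = 32.5881π²/3² ≈ 35.737 (9× faster decay)
As t → ∞, higher modes decay exponentially faster. The n=1 mode dominates: φ ~ c₁ sin(πx/3) e^{-λ₁t}.
Decay rate: λ₁ = 3.6209π²/3² ≈ 3.971.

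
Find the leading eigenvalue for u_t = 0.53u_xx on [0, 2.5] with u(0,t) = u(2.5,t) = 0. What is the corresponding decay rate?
Eigenvalues: λₙ = 0.53n²π²/2.5².
First three modes:
  n=1: λ₁ = 0.53π²/2.5² ≈ 0.837
  n=2: λ₂ = 2.12π²/2.5² ≈ 3.348 (4× faster decay)
  n=3: λ₃ = 4.77π²/2.5² ≈ 7.532 (9× faster decay)
As t → ∞, higher modes decay exponentially faster. The n=1 mode dominates: u ~ c₁ sin(πx/2.5) e^{-λ₁t}.
Decay rate: λ₁ = 0.53π²/2.5² ≈ 0.837.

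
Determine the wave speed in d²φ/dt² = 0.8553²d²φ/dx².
Speed = 0.8553. Information travels along characteristics x = x₀ ± 0.8553t.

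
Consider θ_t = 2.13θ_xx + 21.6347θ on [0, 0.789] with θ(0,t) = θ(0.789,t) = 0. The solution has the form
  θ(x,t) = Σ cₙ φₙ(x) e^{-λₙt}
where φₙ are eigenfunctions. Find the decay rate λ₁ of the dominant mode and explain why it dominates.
Eigenvalues: λₙ = 2.13n²π²/0.789² - 21.6347.
First three modes:
  n=1: λ₁ = 2.13π²/0.789² - 21.6347 ≈ 12.135
  n=2: λ₂ = 8.52π²/0.789² - 21.6347 ≈ 113.444
  n=3: λ₃ = 19.17π²/0.789² - 21.6347 ≈ 282.291
Since 2.13π²/0.789² ≈ 33.77 > 21.6347, all λₙ > 0.
The n=1 mode decays slowest → dominates as t → ∞.
Asymptotic: θ ~ c₁ sin(πx/0.789) e^{-λ₁t} with decay rate λ₁ ≈ 12.135.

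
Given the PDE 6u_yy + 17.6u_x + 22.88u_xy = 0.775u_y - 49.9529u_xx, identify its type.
Rewriting in standard form: 49.9529u_xx + 22.88u_xy + 6u_yy + 17.6u_x - 0.775u_y = 0. The second-order coefficients are A = 49.9529, B = 22.88, C = 6. Since B² - 4AC = -675.3752 < 0, this is an elliptic PDE.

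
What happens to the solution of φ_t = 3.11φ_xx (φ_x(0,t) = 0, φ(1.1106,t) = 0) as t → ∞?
φ → 0. Heat escapes through the Dirichlet boundary.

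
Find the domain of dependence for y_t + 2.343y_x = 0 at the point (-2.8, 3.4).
A single point: x = -10.7662. The characteristic through (-2.8, 3.4) is x - 2.343t = const, so x = -2.8 - 2.343·3.4 = -10.7662.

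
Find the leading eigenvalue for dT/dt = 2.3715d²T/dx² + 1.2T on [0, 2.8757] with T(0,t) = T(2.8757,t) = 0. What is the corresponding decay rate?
Eigenvalues: λₙ = 2.3715n²π²/2.8757² - 1.2.
First three modes:
  n=1: λ₁ = 2.3715π²/2.8757² - 1.2 ≈ 1.63
  n=2: λ₂ = 9.486π²/2.8757² - 1.2 ≈ 10.121
  n=3: λ₃ = 21.3435π²/2.8757² - 1.2 ≈ 24.273
Since 2.3715π²/2.8757² ≈ 2.83 > 1.2, all λₙ > 0.
The n=1 mode decays slowest → dominates as t → ∞.
Asymptotic: T ~ c₁ sin(πx/2.8757) e^{-λ₁t} with decay rate λ₁ ≈ 1.63.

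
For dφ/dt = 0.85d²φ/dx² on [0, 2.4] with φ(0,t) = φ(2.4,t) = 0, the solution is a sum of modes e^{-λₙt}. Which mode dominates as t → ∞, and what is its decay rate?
Eigenvalues: λₙ = 0.85n²π²/2.4².
First three modes:
  n=1: λ₁ = 0.85π²/2.4² ≈ 1.456
  n=2: λ₂ = 3.4π²/2.4² ≈ 5.826 (4× faster decay)
  n=3: λ₃ = 7.65π²/2.4² ≈ 13.108 (9× faster decay)
As t → ∞, higher modes decay exponentially faster. The n=1 mode dominates: φ ~ c₁ sin(πx/2.4) e^{-λ₁t}.
Decay rate: λ₁ = 0.85π²/2.4² ≈ 1.456.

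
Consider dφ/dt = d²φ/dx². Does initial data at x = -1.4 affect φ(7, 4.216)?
Yes, for any finite x. The heat equation has infinite propagation speed, so all initial data affects all points at any t > 0.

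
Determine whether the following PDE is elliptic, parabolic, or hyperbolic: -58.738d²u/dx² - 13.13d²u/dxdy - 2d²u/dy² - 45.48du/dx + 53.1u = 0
Coefficients: A = -58.738, B = -13.13, C = -2. B² - 4AC = -297.5071, which is negative, so the equation is elliptic.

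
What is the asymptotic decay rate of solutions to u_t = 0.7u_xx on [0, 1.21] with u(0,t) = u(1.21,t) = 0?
Eigenvalues: λₙ = 0.7n²π²/1.21².
First three modes:
  n=1: λ₁ = 0.7π²/1.21² ≈ 4.719
  n=2: λ₂ = 2.8π²/1.21² ≈ 18.875 (4× faster decay)
  n=3: λ₃ = 6.3π²/1.21² ≈ 42.469 (9× faster decay)
As t → ∞, higher modes decay exponentially faster. The n=1 mode dominates: u ~ c₁ sin(πx/1.21) e^{-λ₁t}.
Decay rate: λ₁ = 0.7π²/1.21² ≈ 4.719.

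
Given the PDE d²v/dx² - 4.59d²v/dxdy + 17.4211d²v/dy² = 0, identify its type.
The second-order coefficients are A = 1, B = -4.59, C = 17.4211. Since B² - 4AC = -48.6163 < 0, this is an elliptic PDE.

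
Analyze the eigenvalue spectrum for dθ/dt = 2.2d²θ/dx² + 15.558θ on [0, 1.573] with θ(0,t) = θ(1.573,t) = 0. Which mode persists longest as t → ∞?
Eigenvalues: λₙ = 2.2n²π²/1.573² - 15.558.
First three modes:
  n=1: λ₁ = 2.2π²/1.573² - 15.558 ≈ -6.783
  n=2: λ₂ = 8.8π²/1.573² - 15.558 ≈ 19.543
  n=3: λ₃ = 19.8π²/1.573² - 15.558 ≈ 63.42
Since 2.2π²/1.573² ≈ 8.775 < 15.558, λ₁ < 0.
The n=1 mode grows fastest (−λₙ is largest for n=1) → dominates.
Asymptotic: θ ~ c₁ sin(πx/1.573) e^{6.783t} (exponential growth at rate −λ₁ ≈ 6.783).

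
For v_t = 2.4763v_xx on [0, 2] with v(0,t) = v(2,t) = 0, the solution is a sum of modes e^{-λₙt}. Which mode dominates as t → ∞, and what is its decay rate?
Eigenvalues: λₙ = 2.4763n²π²/2².
First three modes:
  n=1: λ₁ = 2.4763π²/2² ≈ 6.11
  n=2: λ₂ = 9.9052π²/2² ≈ 24.44 (4× faster decay)
  n=3: λ₃ = 22.2867π²/2² ≈ 54.99 (9× faster decay)
As t → ∞, higher modes decay exponentially faster. The n=1 mode dominates: v ~ c₁ sin(πx/2) e^{-λ₁t}.
Decay rate: λ₁ = 2.4763π²/2² ≈ 6.11.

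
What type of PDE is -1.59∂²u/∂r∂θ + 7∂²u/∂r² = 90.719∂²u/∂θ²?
Rewriting in standard form: 7∂²u/∂r² - 1.59∂²u/∂r∂θ - 90.719∂²u/∂θ² = 0. With A = 7, B = -1.59, C = -90.719, the discriminant is 2542.6601. This is a hyperbolic PDE.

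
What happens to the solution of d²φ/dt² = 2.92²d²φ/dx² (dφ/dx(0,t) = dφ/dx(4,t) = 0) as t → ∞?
φ oscillates about a mean that drifts linearly in t (generically unbounded; no decay). There is no damping, so the nonconstant modes persist as standing waves (energy conserved, no decay). But with Neumann conditions at both ends the constant mode has eigenvalue 0: the spatial mean M(t) of φ satisfies M'' = 0, so M(t) = M(0) + M'(0)·t. Unless the initial velocity has zero mean (∫φ_t(x,0)dx = 0), the solution grows linearly in t (unbounded, though not exponentially); if it does have zero mean, the solution stays bounded and simply oscillates.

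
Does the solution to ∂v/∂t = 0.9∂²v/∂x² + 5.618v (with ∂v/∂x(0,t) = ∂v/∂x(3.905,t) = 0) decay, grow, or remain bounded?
v grows unboundedly. With Neumann BCs the constant mode has diffusion eigenvalue 0, so any r > 0 makes it grow like e^(5.618t); solution grows exponentially.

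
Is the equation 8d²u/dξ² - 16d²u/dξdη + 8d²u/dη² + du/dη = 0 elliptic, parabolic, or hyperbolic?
Computing B² - 4AC with A = 8, B = -16, C = 8: discriminant = 0 (zero). Answer: parabolic.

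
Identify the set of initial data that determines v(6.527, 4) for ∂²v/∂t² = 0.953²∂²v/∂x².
Domain of dependence: [2.715, 10.339]. Signals travel at speed 0.953, so data within |x - 6.527| ≤ 0.953·4 = 3.812 can reach the point.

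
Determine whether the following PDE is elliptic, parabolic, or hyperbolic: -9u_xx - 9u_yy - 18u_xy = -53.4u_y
Rewriting in standard form: -9u_xx - 18u_xy - 9u_yy + 53.4u_y = 0. Coefficients: A = -9, B = -18, C = -9. B² - 4AC = 0, which is zero, so the equation is parabolic.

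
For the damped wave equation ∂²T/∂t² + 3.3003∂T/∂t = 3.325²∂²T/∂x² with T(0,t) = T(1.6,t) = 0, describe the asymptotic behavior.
T → 0. Damping (γ=3.3003) dissipates energy; oscillations decay exponentially.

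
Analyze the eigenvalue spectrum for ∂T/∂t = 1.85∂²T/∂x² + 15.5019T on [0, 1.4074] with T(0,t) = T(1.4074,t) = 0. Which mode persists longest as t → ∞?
Eigenvalues: λₙ = 1.85n²π²/1.4074² - 15.5019.
First three modes:
  n=1: λ₁ = 1.85π²/1.4074² - 15.5019 ≈ -6.284
  n=2: λ₂ = 7.4π²/1.4074² - 15.5019 ≈ 21.37
  n=3: λ₃ = 16.65π²/1.4074² - 15.5019 ≈ 67.46
Since 1.85π²/1.4074² ≈ 9.218 < 15.5019, λ₁ < 0.
The n=1 mode grows fastest (−λₙ is largest for n=1) → dominates.
Asymptotic: T ~ c₁ sin(πx/1.4074) e^{6.284t} (exponential growth at rate −λ₁ ≈ 6.284).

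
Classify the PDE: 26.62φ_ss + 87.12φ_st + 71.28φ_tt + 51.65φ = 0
A = 26.62, B = 87.12, C = 71.28. Discriminant B² - 4AC = 0. Since 0 = 0, parabolic.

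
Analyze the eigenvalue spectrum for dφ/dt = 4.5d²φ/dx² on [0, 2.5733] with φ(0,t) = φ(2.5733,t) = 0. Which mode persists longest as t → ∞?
Eigenvalues: λₙ = 4.5n²π²/2.5733².
First three modes:
  n=1: λ₁ = 4.5π²/2.5733² ≈ 6.707
  n=2: λ₂ = 18π²/2.5733² ≈ 26.828 (4× faster decay)
  n=3: λ₃ = 40.5π²/2.5733² ≈ 60.363 (9× faster decay)
As t → ∞, higher modes decay exponentially faster. The n=1 mode dominates: φ ~ c₁ sin(πx/2.5733) e^{-λ₁t}.
Decay rate: λ₁ = 4.5π²/2.5733² ≈ 6.707.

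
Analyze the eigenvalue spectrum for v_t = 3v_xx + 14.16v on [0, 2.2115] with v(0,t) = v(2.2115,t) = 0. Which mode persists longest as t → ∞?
Eigenvalues: λₙ = 3n²π²/2.2115² - 14.16.
First three modes:
  n=1: λ₁ = 3π²/2.2115² - 14.16 ≈ -8.106
  n=2: λ₂ = 12π²/2.2115² - 14.16 ≈ 10.056
  n=3: λ₃ = 27π²/2.2115² - 14.16 ≈ 40.327
Since 3π²/2.2115² ≈ 6.054 < 14.16, λ₁ < 0.
The n=1 mode grows fastest (−λₙ is largest for n=1) → dominates.
Asymptotic: v ~ c₁ sin(πx/2.2115) e^{8.106t} (exponential growth at rate −λ₁ ≈ 8.106).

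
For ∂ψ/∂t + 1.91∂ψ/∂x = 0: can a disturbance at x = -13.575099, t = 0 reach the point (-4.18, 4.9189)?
Yes. The characteristic through (-4.18, 4.9189) passes through x = -13.575099.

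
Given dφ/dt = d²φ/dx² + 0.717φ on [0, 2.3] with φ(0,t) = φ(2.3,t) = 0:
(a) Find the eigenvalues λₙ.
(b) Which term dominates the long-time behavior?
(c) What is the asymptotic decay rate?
Eigenvalues: λₙ = n²π²/2.3² - 0.717.
First three modes:
  n=1: λ₁ = π²/2.3² - 0.717 ≈ 1.149
  n=2: λ₂ = 4π²/2.3² - 0.717 ≈ 6.746
  n=3: λ₃ = 9π²/2.3² - 0.717 ≈ 16.074
Since π²/2.3² ≈ 1.866 > 0.717, all λₙ > 0.
The n=1 mode decays slowest → dominates as t → ∞.
Asymptotic: φ ~ c₁ sin(πx/2.3) e^{-λ₁t} with decay rate λ₁ ≈ 1.149.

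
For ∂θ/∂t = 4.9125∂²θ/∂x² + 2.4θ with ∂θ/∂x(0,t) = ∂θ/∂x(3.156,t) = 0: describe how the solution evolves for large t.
θ grows unboundedly. With Neumann BCs the constant mode has diffusion eigenvalue 0, so any r > 0 makes it grow like e^(2.4t); solution grows exponentially.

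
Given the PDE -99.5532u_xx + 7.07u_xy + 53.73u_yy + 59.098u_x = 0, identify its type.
The second-order coefficients are A = -99.5532, B = 7.07, C = 53.73. Since B² - 4AC = 21445.958644 > 0, this is a hyperbolic PDE.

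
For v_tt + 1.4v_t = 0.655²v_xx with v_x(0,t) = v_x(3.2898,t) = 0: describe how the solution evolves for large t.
v → constant (steady state). Damping (γ=1.4) dissipates the nonconstant modes; with Neumann BCs the spatial average obeys M''+γM'=0 and tends to a finite limit.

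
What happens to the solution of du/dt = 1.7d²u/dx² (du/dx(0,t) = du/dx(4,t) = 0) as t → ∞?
u → constant (steady state). Heat is conserved (no flux at boundaries); solution approaches the spatial average.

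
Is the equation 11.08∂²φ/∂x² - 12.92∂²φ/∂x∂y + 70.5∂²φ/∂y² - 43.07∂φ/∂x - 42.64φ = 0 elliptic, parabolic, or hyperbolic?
Computing B² - 4AC with A = 11.08, B = -12.92, C = 70.5: discriminant = -2957.6336 (negative). Answer: elliptic.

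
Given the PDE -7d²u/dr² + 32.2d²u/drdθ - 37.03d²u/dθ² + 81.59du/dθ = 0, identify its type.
The second-order coefficients are A = -7, B = 32.2, C = -37.03. Since B² - 4AC = 0 = 0, this is a parabolic PDE.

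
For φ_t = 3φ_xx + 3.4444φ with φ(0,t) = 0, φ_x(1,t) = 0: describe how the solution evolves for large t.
φ → 0. Diffusion dominates reaction (r=3.4444 < κπ²/(4L²)≈7.4); solution decays.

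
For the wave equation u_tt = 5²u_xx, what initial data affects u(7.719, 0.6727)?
Domain of dependence: [4.3555, 11.0825]. Signals travel at speed 5, so data within |x - 7.719| ≤ 5·0.6727 = 3.3635 can reach the point.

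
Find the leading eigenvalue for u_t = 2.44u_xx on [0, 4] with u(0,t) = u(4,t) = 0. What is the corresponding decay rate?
Eigenvalues: λₙ = 2.44n²π²/4².
First three modes:
  n=1: λ₁ = 2.44π²/4² ≈ 1.505
  n=2: λ₂ = 9.76π²/4² ≈ 6.02 (4× faster decay)
  n=3: λ₃ = 21.96π²/4² ≈ 13.546 (9× faster decay)
As t → ∞, higher modes decay exponentially faster. The n=1 mode dominates: u ~ c₁ sin(πx/4) e^{-λ₁t}.
Decay rate: λ₁ = 2.44π²/4² ≈ 1.505.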